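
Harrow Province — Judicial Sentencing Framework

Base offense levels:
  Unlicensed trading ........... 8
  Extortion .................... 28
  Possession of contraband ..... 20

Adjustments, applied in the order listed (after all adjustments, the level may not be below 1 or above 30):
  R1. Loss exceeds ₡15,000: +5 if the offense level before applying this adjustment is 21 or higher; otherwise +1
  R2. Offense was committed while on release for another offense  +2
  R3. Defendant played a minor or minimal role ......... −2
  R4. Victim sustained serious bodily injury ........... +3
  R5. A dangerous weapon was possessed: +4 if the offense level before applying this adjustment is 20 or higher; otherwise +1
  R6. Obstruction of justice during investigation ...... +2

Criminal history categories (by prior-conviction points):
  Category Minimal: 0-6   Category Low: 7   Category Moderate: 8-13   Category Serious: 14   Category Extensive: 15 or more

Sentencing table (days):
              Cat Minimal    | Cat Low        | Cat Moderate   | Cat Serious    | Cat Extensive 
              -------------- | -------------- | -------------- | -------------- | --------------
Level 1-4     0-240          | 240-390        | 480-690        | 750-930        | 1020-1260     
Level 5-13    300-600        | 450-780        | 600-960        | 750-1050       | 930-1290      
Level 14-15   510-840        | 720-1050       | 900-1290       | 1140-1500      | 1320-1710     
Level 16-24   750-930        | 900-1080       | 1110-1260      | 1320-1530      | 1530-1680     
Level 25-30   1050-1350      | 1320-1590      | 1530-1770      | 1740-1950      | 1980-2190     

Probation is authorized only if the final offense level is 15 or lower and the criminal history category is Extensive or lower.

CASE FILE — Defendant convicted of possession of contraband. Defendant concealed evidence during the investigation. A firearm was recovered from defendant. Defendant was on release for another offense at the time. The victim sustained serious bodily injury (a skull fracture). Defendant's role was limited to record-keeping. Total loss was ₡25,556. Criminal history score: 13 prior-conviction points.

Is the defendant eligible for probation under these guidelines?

Base offense level for possession of contraband: 20.
R1 applies (level before this adjustment is 20 < 21, so +1): 20 + 1 = 21.
R2 applies: 21 + 2 = 23.
R3 applies: 23 − 2 = 21.
R4 applies: 21 + 3 = 24.
R5 applies (level before this adjustment is 24 ≥ 20, so +4): 24 + 4 = 28.
R6 applies: 28 + 2 = 30.
Final offense level: 30.
Criminal history: 13 prior points → Category Moderate (8-13).
Level 30 falls in the 25-30 band.
Grid: Level 25-30 × Category Moderate = 1530-1770 days.
Probation check: level 30 > 15 and category Moderate ≤ Extensive → not eligible.

No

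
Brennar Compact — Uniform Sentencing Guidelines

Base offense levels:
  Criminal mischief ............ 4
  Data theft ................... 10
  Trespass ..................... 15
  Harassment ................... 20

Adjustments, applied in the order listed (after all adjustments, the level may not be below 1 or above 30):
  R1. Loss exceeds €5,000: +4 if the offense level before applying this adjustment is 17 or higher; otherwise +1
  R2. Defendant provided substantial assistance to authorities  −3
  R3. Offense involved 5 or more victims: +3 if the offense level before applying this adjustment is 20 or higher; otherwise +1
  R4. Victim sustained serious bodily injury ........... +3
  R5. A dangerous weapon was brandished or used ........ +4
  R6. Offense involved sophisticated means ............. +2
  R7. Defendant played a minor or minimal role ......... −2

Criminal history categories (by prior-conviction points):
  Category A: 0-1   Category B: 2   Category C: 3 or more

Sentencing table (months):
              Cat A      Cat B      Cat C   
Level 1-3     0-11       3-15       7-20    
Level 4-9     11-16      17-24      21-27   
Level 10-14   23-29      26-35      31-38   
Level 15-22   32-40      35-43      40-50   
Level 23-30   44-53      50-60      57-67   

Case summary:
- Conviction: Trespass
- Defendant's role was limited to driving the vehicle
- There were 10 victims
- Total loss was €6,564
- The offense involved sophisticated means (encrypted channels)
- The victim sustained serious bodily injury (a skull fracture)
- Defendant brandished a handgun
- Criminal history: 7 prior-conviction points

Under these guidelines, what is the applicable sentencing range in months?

57-67 months

Base offense level for trespass: 15.
R1 applies (level before this adjustment is 15 < 17, so +1): 15 + 1 = 16.
R2 does not apply.
R3 applies (level before this adjustment is 16 < 20, so +1): 16 + 1 = 17.
R4 applies: 17 + 3 = 20.
R5 applies: 20 + 4 = 24.
R6 applies: 24 + 2 = 26.
R7 applies: 26 − 2 = 24.
Final offense level: 24.
Criminal history: 7 prior points → Category C (3+).
Level 24 falls in the 23-30 band.
Grid: Level 23-30 × Category C = 57-67 months.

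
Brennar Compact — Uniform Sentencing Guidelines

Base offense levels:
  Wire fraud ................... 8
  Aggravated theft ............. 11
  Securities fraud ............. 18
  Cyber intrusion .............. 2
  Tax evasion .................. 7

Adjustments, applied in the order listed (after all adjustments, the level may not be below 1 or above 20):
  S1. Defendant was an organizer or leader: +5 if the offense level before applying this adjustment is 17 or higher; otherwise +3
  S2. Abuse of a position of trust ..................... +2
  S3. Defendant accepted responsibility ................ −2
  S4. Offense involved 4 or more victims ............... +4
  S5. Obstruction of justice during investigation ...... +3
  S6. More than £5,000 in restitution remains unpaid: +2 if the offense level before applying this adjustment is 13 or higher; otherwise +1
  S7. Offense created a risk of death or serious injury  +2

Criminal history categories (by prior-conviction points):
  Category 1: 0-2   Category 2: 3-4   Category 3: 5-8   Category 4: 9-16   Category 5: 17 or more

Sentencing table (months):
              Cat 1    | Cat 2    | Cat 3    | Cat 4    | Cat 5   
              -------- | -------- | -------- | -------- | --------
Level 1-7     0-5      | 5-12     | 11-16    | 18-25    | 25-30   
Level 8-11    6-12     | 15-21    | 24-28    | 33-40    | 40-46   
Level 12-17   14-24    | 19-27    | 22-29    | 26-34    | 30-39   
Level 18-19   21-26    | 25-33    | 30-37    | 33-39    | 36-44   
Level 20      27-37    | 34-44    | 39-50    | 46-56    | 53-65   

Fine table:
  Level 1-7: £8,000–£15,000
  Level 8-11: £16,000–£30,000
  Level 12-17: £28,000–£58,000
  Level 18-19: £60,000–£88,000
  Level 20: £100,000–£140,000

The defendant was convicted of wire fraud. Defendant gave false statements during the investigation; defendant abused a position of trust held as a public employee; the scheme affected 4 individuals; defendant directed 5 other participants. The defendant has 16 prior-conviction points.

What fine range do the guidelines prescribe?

Base offense level for wire fraud: 8.
S1 applies (level before this adjustment is 8 < 17, so +3): 8 + 3 = 11.
S2 applies: 11 + 2 = 13.
S3 does not apply.
S4 applies: 13 + 4 = 17.
S5 applies: 17 + 3 = 20.
S6 does not apply.
S7 does not apply.
Final offense level: 20.
Level 20 falls in the 20 band.
Fine table: Level 20 → £100,000–£140,000.

£100,000–£140,000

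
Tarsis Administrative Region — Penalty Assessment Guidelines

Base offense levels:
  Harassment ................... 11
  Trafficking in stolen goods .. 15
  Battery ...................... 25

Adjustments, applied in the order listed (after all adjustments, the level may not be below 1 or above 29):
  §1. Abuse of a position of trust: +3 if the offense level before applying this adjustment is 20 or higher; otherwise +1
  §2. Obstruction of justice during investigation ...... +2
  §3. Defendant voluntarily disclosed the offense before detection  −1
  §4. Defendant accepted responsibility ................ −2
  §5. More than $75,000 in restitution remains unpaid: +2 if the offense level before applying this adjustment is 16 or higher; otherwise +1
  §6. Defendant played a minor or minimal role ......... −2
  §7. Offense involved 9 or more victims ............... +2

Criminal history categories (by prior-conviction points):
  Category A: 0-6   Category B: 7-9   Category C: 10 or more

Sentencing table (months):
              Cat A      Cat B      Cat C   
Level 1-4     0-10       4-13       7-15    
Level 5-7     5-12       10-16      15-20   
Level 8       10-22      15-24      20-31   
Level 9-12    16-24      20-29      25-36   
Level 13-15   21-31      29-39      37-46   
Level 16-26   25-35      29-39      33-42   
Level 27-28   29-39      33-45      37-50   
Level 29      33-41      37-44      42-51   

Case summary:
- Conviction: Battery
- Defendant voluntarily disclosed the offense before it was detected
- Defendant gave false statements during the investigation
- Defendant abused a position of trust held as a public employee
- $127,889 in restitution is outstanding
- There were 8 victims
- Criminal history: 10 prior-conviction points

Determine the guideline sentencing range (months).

Base offense level for battery: 25.
§1 applies (level before this adjustment is 25 ≥ 20, so +3): 25 + 3 = 28.
§2 applies: 28 + 2 = 30.
§3 applies: 30 − 1 = 29.
§5 applies (level before this adjustment is 29 ≥ 16, so +2): 29 + 2 = 31.
§6 does not apply.
Level 31 exceeds the maximum of 29; capped at 29.
Final offense level: 29.
Criminal history: 10 prior points → Category C (10+).
Level 29 falls in the 29 band.
Grid: Level 29 × Category C = 42-51 months.

42-51 months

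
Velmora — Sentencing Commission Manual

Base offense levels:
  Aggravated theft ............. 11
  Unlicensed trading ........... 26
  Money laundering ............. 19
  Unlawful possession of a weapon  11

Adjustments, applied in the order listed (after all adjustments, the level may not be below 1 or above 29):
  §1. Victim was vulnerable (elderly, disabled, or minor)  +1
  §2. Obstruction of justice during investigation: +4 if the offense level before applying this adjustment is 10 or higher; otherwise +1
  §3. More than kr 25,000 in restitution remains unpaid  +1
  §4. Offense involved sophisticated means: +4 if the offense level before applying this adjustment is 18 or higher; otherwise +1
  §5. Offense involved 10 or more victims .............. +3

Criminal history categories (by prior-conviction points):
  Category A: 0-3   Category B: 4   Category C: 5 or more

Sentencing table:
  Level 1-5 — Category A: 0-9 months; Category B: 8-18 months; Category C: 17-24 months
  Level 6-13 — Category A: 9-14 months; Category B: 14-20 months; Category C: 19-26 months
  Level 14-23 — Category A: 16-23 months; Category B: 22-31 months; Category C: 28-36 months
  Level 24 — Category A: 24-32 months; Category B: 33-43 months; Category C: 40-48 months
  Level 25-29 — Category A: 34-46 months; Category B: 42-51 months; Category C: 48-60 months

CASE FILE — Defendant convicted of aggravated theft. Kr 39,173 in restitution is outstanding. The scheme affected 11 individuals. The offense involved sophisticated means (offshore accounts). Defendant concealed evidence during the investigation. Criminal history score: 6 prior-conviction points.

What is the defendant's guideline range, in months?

Base offense level for aggravated theft: 11.
§2 applies (level before this adjustment is 11 ≥ 10, so +4): 11 + 4 = 15.
§3 applies: 15 + 1 = 16.
§4 applies (level before this adjustment is 16 < 18, so +1): 16 + 1 = 17.
§5 applies: 17 + 3 = 20.
Final offense level: 20.
Criminal history: 6 prior points → Category C (5+).
Level 20 falls in the 14-23 band.
Grid: Level 14-23 × Category C = 28-36 months.

28-36 months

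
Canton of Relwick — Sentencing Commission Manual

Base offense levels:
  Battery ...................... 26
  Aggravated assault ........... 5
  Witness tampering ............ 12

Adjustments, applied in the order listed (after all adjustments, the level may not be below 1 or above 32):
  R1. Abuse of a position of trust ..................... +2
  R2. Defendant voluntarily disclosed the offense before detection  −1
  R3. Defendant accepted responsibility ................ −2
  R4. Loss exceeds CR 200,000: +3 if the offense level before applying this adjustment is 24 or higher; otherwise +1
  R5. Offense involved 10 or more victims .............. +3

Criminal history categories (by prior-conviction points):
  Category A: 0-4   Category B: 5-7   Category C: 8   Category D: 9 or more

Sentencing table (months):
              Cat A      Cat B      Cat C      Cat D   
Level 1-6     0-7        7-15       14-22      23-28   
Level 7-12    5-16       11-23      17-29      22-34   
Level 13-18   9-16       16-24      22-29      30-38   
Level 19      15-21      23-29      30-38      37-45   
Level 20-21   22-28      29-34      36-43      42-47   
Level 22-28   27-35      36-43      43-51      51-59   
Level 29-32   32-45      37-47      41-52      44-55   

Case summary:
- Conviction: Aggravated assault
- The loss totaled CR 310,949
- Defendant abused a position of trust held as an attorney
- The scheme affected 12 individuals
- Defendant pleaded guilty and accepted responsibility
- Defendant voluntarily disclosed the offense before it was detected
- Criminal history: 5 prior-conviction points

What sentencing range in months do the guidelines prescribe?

11-23 months

Base offense level for aggravated assault: 5.
R1 applies: 5 + 2 = 7.
R2 applies: 7 − 1 = 6.
R3 applies: 6 − 2 = 4.
R4 applies (level before this adjustment is 4 < 24, so +1): 4 + 1 = 5.
R5 applies: 5 + 3 = 8.
Final offense level: 8.
Criminal history: 5 prior points → Category B (5-7).
Level 8 falls in the 7-12 band.
Grid: Level 7-12 × Category B = 11-23 months.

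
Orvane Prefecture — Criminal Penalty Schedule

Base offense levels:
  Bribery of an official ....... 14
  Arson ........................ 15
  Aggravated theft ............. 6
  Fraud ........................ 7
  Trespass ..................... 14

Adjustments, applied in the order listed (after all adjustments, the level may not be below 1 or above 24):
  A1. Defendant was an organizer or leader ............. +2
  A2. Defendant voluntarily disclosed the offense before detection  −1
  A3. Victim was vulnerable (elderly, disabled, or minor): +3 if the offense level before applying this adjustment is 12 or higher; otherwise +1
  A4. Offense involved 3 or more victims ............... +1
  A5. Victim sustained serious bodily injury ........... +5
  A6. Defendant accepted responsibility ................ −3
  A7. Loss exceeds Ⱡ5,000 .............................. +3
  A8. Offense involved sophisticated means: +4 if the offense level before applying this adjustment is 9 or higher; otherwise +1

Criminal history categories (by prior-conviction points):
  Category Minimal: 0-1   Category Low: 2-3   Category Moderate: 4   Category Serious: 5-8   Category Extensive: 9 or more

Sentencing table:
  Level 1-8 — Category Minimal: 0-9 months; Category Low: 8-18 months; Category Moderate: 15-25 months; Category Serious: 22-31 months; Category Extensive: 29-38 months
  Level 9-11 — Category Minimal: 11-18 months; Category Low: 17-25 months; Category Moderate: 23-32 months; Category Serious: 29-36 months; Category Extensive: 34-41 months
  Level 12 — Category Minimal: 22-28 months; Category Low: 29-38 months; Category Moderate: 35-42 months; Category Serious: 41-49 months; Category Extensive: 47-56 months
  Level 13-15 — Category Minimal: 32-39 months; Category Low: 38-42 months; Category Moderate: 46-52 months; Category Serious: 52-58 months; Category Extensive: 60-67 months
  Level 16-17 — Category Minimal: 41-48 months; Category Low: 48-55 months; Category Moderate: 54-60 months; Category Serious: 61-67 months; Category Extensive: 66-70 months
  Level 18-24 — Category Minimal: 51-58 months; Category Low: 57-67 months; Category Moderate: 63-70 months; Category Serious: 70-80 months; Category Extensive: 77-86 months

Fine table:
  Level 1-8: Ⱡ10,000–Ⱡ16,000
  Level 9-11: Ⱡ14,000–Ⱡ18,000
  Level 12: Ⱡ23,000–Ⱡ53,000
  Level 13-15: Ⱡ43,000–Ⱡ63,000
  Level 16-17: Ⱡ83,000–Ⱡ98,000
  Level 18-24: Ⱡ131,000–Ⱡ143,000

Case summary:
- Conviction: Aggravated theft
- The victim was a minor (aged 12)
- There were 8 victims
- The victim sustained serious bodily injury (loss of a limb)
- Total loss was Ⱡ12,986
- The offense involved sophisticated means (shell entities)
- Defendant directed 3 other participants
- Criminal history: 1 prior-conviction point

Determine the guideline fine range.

Base offense level for aggravated theft: 6.
A1 applies: 6 + 2 = 8.
A3 applies (level before this adjustment is 8 < 12, so +1): 8 + 1 = 9.
A4 applies: 9 + 1 = 10.
A5 applies: 10 + 5 = 15.
A6 does not apply.
A7 applies: 15 + 3 = 18.
A8 applies (level before this adjustment is 18 ≥ 9, so +4): 18 + 4 = 22.
Final offense level: 22.
Level 22 falls in the 18-24 band.
Fine table: Level 18-24 → Ⱡ131,000–Ⱡ143,000.

Ⱡ131,000–Ⱡ143,000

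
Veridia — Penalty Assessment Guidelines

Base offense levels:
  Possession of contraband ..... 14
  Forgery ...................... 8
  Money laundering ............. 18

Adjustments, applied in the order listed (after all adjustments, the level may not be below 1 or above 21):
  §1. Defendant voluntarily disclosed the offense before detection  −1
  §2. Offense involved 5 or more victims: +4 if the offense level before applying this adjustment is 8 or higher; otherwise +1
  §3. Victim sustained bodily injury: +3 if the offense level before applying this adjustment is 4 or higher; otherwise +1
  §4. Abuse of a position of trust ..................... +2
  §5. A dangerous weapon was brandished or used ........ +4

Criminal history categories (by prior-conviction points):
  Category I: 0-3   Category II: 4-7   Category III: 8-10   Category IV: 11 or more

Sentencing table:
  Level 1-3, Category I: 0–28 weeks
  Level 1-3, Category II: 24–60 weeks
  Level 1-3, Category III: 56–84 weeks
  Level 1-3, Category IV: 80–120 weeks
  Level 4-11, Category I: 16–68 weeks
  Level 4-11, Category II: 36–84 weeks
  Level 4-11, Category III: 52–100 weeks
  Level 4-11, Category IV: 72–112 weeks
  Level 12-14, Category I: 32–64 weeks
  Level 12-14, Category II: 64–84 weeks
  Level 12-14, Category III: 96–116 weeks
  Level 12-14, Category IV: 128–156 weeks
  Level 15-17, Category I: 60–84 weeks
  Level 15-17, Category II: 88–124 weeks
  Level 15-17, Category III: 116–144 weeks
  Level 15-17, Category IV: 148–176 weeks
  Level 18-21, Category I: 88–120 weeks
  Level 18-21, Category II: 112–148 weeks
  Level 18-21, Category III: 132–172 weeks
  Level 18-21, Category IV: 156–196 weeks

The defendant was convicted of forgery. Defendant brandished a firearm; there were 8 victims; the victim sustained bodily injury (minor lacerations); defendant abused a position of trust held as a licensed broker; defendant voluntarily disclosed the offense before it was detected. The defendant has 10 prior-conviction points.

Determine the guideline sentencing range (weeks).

Base offense level for forgery: 8.
§1 applies: 8 − 1 = 7.
§2 applies (level before this adjustment is 7 < 8, so +1): 7 + 1 = 8.
§3 applies (level before this adjustment is 8 ≥ 4, so +3): 8 + 3 = 11.
§4 applies: 11 + 2 = 13.
§5 applies: 13 + 4 = 17.
Final offense level: 17.
Criminal history: 10 prior points → Category III (8-10).
Level 17 falls in the 15-17 band.
Grid: Level 15-17 × Category III = 116-144 weeks.

116-144 weeks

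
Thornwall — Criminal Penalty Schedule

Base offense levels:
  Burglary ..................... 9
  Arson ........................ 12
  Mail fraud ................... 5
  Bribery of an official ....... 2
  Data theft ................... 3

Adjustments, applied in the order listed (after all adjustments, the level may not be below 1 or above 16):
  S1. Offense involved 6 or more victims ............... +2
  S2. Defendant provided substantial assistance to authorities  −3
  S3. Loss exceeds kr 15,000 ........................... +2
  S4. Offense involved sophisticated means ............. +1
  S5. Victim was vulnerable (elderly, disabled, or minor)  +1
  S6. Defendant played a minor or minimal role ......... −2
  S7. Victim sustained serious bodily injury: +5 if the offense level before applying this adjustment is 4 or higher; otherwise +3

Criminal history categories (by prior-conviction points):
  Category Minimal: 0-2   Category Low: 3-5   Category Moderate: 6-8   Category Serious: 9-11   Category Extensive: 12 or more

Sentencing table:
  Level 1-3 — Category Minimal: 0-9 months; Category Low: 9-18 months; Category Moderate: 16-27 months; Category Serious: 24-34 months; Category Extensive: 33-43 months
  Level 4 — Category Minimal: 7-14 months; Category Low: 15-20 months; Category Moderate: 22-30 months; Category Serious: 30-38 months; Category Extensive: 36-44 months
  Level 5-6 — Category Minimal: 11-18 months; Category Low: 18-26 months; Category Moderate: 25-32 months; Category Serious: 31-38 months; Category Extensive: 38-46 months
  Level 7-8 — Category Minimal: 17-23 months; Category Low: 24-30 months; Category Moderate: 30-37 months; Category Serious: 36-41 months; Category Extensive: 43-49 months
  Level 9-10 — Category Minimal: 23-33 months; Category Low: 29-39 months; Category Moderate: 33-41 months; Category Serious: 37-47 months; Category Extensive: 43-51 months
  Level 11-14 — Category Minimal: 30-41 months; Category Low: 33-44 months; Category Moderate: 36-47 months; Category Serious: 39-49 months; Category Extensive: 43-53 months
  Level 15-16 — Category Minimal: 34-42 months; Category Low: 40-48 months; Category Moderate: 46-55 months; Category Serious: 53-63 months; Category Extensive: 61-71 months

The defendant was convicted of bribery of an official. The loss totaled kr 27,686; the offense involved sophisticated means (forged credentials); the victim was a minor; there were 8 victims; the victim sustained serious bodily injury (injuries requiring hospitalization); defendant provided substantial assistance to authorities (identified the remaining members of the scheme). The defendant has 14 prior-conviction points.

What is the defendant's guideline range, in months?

43-51 months

Base offense level for bribery of an official: 2.
S1 applies: 2 + 2 = 4.
S2 applies: 4 − 3 = 1.
S3 applies: 1 + 2 = 3.
S4 applies: 3 + 1 = 4.
S5 applies: 4 + 1 = 5.
S6 does not apply.
S7 applies (level before this adjustment is 5 ≥ 4, so +5): 5 + 5 = 10.
Final offense level: 10.
Criminal history: 14 prior points → Category Extensive (12+).
Level 10 falls in the 9-10 band.
Grid: Level 9-10 × Category Extensive = 43-51 months.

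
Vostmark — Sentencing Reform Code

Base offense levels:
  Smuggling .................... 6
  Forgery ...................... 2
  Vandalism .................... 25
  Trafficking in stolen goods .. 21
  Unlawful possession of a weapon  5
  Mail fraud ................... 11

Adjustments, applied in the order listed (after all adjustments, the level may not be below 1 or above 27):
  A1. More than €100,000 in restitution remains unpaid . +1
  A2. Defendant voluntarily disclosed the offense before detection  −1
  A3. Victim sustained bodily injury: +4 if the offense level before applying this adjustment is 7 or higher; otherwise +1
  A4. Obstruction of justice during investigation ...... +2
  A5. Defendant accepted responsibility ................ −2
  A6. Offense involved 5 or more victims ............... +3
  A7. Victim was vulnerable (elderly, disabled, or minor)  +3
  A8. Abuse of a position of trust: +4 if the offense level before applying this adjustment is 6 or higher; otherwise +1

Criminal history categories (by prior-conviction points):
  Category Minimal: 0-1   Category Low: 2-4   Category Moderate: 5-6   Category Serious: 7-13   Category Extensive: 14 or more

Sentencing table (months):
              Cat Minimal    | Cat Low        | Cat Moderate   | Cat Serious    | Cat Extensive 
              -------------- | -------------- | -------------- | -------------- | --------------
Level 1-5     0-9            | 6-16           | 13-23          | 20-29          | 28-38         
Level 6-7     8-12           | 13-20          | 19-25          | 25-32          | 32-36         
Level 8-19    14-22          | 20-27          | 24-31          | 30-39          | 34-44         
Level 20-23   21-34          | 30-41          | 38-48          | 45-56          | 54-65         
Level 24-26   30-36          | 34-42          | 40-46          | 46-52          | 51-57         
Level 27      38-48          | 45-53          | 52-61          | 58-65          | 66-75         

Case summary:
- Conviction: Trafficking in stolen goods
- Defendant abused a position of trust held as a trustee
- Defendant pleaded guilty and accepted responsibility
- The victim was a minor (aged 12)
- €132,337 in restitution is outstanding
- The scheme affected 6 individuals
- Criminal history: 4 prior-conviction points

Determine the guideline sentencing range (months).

45-53 months

Base offense level for trafficking in stolen goods: 21.
A1 applies: 21 + 1 = 22.
A4 does not apply.
A5 applies: 22 − 2 = 20.
A6 applies: 20 + 3 = 23.
A7 applies: 23 + 3 = 26.
A8 applies (level before this adjustment is 26 ≥ 6, so +4): 26 + 4 = 30.
Level 30 exceeds the maximum of 27; capped at 27.
Final offense level: 27.
Criminal history: 4 prior points → Category Low (2-4).
Level 27 falls in the 27 band.
Grid: Level 27 × Category Low = 45-53 months.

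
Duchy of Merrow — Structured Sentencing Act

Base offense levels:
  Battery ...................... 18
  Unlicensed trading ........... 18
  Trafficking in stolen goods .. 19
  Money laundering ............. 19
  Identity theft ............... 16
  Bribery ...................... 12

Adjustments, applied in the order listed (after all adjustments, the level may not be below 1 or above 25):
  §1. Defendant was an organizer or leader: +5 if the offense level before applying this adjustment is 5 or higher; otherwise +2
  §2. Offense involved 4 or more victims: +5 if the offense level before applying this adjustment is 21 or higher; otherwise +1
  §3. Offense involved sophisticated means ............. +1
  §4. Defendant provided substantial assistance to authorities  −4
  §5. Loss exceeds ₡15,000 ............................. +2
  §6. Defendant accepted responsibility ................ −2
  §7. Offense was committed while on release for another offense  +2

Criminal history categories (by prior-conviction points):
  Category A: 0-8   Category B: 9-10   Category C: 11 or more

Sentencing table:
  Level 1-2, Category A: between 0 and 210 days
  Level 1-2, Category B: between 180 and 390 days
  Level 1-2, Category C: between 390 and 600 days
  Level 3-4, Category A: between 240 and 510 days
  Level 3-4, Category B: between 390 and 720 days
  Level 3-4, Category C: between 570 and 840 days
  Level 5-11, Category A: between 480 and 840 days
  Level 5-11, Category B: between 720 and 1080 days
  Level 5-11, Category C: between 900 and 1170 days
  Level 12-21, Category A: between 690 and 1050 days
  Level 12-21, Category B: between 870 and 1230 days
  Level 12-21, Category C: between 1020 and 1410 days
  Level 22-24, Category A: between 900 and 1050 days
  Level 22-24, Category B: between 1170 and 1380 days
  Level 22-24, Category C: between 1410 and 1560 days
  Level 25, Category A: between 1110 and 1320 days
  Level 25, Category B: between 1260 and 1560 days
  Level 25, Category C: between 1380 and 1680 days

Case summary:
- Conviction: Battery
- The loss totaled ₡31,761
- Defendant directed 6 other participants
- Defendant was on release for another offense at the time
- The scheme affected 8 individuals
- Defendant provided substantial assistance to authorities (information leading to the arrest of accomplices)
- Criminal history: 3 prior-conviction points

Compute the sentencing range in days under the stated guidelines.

1110-1320 days

Base offense level for battery: 18.
§1 applies (level before this adjustment is 18 ≥ 5, so +5): 18 + 5 = 23.
§2 applies (level before this adjustment is 23 ≥ 21, so +5): 23 + 5 = 28.
§3 does not apply.
§4 applies: 28 − 4 = 24.
§5 applies: 24 + 2 = 26.
§6 does not apply.
§7 applies: 26 + 2 = 28.
Level 28 exceeds the maximum of 25; capped at 25.
Final offense level: 25.
Criminal history: 3 prior points → Category A (0-8).
Level 25 falls in the 25 band.
Grid: Level 25 × Category A = 1110-1320 days.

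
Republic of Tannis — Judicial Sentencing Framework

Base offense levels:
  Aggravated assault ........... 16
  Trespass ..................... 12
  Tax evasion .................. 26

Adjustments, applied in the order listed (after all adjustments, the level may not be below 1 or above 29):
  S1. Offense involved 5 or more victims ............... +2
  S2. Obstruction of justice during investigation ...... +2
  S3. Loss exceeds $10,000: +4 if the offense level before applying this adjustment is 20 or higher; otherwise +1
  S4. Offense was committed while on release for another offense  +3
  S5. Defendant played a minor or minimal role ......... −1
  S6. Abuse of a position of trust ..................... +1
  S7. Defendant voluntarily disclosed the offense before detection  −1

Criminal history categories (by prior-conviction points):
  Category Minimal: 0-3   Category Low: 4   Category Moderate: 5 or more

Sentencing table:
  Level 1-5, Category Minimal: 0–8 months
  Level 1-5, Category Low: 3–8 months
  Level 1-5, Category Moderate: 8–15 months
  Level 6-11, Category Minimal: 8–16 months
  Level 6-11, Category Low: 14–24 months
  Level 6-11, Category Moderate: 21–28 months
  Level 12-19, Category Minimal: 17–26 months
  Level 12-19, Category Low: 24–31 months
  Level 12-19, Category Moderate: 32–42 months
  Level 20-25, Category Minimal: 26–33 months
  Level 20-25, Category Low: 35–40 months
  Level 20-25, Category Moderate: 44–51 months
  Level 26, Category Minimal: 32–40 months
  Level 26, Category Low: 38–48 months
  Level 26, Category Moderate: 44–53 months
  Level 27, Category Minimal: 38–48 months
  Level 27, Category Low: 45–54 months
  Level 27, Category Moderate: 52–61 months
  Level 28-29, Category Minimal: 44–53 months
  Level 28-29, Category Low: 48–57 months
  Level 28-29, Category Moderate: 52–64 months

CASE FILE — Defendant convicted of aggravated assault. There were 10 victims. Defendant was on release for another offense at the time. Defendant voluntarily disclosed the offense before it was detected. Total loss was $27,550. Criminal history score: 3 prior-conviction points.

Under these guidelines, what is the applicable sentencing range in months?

Base offense level for aggravated assault: 16.
S1 applies: 16 + 2 = 18.
S2 does not apply.
S3 applies (level before this adjustment is 18 < 20, so +1): 18 + 1 = 19.
S4 applies: 19 + 3 = 22.
S7 applies: 22 − 1 = 21.
Final offense level: 21.
Criminal history: 3 prior points → Category Minimal (0-3).
Level 21 falls in the 20-25 band.
Grid: Level 20-25 × Category Minimal = 26-33 months.

26-33 months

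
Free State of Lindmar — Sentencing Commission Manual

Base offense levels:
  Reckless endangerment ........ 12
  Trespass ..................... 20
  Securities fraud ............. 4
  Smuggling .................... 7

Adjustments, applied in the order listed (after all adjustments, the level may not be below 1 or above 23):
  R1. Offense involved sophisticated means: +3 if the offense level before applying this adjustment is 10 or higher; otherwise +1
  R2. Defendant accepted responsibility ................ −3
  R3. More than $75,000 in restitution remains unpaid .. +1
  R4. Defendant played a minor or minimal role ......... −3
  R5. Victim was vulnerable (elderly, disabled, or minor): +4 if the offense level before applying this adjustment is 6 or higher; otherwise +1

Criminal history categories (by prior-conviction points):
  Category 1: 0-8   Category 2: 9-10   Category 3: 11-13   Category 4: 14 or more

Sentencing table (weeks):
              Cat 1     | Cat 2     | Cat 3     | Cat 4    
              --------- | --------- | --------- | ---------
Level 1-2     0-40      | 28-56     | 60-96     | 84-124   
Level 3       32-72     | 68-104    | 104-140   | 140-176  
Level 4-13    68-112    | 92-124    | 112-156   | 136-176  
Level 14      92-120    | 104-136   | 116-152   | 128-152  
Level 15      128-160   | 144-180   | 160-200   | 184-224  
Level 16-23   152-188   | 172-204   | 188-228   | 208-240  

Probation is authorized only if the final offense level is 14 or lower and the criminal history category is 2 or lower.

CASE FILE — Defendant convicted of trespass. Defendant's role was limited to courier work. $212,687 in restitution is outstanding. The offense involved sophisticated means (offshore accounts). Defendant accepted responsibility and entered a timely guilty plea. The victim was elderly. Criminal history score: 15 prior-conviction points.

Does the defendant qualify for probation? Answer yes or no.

No

Base offense level for trespass: 20.
R1 applies (level before this adjustment is 20 ≥ 10, so +3): 20 + 3 = 23.
R2 applies: 23 − 3 = 20.
R3 applies: 20 + 1 = 21.
R4 applies: 21 − 3 = 18.
R5 applies (level before this adjustment is 18 ≥ 6, so +4): 18 + 4 = 22.
Final offense level: 22.
Criminal history: 15 prior points → Category 4 (14+).
Level 22 falls in the 16-23 band.
Grid: Level 16-23 × Category 4 = 208-240 weeks.
Probation check: level 22 > 14 and category 4 > 2 → not eligible.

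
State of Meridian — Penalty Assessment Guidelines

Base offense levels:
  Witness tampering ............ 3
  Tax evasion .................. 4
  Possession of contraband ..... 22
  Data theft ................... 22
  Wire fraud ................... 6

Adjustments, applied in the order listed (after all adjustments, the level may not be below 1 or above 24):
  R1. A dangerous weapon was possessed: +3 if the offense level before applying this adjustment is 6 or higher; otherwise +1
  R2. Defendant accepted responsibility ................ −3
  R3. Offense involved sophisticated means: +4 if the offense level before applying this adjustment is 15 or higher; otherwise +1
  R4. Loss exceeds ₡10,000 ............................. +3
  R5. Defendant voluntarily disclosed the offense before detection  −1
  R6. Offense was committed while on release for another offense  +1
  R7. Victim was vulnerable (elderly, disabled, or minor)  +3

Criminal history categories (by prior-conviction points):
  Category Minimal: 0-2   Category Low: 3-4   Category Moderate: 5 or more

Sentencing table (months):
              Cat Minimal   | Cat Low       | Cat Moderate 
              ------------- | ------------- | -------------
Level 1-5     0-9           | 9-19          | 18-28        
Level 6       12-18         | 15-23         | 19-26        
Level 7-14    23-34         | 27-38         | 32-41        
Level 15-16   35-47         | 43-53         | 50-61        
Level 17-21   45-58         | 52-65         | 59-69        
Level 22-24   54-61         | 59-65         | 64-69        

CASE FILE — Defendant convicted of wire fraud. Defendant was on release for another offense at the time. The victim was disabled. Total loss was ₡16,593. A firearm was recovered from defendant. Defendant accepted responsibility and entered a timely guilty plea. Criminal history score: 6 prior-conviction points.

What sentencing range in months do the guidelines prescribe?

Base offense level for wire fraud: 6.
R1 applies (level before this adjustment is 6 ≥ 6, so +3): 6 + 3 = 9.
R2 applies: 9 − 3 = 6.
R3 does not apply.
R4 applies: 6 + 3 = 9.
R5 does not apply.
R6 applies: 9 + 1 = 10.
R7 applies: 10 + 3 = 13.
Final offense level: 13.
Criminal history: 6 prior points → Category Moderate (5+).
Level 13 falls in the 7-14 band.
Grid: Level 7-14 × Category Moderate = 32-41 months.

32-41 months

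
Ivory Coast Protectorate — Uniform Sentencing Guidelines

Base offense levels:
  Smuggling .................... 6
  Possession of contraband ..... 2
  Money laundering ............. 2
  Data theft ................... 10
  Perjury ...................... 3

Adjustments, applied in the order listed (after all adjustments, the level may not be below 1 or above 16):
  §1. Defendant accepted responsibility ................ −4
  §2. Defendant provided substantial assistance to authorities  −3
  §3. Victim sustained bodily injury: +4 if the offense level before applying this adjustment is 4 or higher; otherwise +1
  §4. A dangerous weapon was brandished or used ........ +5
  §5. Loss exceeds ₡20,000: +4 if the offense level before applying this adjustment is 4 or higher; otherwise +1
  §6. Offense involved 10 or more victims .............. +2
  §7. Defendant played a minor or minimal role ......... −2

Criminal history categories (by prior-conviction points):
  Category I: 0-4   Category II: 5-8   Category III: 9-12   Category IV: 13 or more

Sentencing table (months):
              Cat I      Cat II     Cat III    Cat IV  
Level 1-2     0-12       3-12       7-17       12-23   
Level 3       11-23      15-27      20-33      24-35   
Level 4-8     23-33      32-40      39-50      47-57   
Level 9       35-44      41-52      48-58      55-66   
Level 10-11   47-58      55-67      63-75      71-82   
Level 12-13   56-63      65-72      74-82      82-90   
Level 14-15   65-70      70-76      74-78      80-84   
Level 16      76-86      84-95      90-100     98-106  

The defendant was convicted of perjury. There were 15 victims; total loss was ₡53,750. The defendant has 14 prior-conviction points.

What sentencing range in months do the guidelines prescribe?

Base offense level for perjury: 3.
§1 does not apply.
§2 does not apply.
§3 does not apply.
§4 does not apply.
§5 applies (level before this adjustment is 3 < 4, so +1): 3 + 1 = 4.
§6 applies: 4 + 2 = 6.
§7 does not apply.
Final offense level: 6.
Criminal history: 14 prior points → Category IV (13+).
Level 6 falls in the 4-8 band.
Grid: Level 4-8 × Category IV = 47-57 months.

47-57 months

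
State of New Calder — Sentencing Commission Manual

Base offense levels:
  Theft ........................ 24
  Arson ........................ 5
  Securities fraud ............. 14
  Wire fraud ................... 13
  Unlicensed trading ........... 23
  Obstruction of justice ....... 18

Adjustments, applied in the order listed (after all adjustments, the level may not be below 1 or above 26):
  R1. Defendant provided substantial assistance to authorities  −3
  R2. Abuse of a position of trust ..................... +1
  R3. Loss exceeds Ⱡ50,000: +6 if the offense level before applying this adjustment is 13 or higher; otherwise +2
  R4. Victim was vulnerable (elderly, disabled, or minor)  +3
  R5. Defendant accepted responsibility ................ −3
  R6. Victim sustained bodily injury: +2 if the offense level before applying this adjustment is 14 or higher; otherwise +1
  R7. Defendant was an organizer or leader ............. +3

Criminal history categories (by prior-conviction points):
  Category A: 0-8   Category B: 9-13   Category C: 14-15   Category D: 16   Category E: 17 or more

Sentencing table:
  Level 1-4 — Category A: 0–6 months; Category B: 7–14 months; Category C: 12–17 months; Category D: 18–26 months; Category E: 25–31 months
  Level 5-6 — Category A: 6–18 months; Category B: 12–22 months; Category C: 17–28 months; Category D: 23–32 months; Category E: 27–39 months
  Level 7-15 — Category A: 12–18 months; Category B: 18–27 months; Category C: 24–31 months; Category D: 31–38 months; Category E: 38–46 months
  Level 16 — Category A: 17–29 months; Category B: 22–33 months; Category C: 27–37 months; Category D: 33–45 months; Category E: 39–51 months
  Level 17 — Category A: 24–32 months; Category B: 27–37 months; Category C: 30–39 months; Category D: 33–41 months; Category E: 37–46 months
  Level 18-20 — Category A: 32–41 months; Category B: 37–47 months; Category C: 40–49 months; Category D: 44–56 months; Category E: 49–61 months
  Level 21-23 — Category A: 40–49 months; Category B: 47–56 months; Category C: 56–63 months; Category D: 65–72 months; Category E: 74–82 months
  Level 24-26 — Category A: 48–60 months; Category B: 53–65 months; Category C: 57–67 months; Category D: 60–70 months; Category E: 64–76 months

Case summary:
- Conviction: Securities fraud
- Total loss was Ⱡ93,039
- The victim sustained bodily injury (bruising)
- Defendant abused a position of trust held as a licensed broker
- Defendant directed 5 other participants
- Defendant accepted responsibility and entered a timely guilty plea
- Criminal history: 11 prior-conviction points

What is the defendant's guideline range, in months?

47-56 months

Base offense level for securities fraud: 14.
R1 does not apply.
R2 applies: 14 + 1 = 15.
R3 applies (level before this adjustment is 15 ≥ 13, so +6): 15 + 6 = 21.
R4 does not apply.
R5 applies: 21 − 3 = 18.
R6 applies (level before this adjustment is 18 ≥ 14, so +2): 18 + 2 = 20.
R7 applies: 20 + 3 = 23.
Final offense level: 23.
Criminal history: 11 prior points → Category B (9-13).
Level 23 falls in the 21-23 band.
Grid: Level 21-23 × Category B = 47-56 months.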